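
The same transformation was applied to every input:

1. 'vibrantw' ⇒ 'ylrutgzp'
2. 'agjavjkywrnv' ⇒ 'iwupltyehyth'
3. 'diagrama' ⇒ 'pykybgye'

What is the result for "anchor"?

The rule is to shift every letter 2 places backward in the alphabet (wrapping around), then swap the front and back halves of the string.
On "anchor" that produces "fmpyla".

fmpyla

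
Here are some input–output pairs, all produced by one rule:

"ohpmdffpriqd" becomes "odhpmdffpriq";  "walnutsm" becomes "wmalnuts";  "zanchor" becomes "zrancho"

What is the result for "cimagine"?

ceimagin

Each output is the input with this applied: swap the first and last characters, then move the last character to the front.
"cimagine" → "eimaginc" → "ceimagin".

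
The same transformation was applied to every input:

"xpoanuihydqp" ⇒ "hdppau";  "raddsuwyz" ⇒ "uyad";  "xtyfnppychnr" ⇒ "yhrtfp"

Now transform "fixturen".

The pattern: keep every other character starting from the second (positions 2nd, 4th, 6th, ...), then swap the front and back halves of the string.
For "fixturen", step one produces "itrn"; step two turns that into "rnit".

rnit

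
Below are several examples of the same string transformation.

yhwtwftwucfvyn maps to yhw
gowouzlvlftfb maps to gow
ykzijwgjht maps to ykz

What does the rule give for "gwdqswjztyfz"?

gwd

Each output is the input with this applied: keep only the first 3 characters.
On "gwdqswjztyfz" that produces "gwd".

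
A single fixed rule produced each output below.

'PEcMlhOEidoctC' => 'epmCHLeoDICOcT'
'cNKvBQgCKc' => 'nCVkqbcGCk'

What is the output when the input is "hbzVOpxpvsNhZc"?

Rule — flip the case of every letter, then swap each adjacent pair of characters (1↔2, 3↔4, ...).
"hbzVOpxpvsNhZc" → "HBZvoPXPVSnHzC" → "BHvZPoPXSVHnCz".
(Check on "PEcMlhOEidoctC": → "peCmLHoeIDOCTc" → "epmCHLeoDICOcT" ✓)

BHvZPoPXSVHnCz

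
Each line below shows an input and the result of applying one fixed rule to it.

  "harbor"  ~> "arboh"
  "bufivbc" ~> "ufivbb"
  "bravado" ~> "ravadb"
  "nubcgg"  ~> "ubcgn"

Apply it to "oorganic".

organio

The transformation: delete the last character, then move the first character to the end.
Applying both steps to "oorganic": "oorgani", then "organio".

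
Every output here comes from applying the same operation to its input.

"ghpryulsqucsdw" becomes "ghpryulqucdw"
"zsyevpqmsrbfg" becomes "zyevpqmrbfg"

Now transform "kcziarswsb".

Rule — remove every "s".
Applying that to "kcziarswsb" gives "kcziarwb".

kcziarwb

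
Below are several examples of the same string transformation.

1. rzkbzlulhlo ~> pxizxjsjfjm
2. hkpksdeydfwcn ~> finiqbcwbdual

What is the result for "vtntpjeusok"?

The rule is to shift every letter 2 places backward in the alphabet (wrapping around).
Doing the same to "vtntpjeusok": "trlrnhcsqmi".

trlrnhcsqmi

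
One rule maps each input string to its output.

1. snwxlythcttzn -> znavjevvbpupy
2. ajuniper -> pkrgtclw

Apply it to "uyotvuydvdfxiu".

vxwafxfhzkwwaq

Rule — shift every letter 2 places forward in the alphabet (wrapping around), then move the first 3 characters to the end (rotate left by 3).
Starting from "uyotvuydvdfxiu": after the first operation, "waqvxwafxfhzkw"; after the second, "vxwafxfhzkwwaq".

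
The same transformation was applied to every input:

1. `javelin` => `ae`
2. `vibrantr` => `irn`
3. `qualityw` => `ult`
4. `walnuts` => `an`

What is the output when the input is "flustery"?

lse

The transformation: delete the last 2 characters, then keep every other character starting from the second (positions 2nd, 4th, 6th, ...).
"flustery" → "fluste" → "lse".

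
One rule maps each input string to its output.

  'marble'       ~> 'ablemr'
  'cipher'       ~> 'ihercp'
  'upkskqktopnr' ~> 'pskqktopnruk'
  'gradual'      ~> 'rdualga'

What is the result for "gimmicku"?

In each case the input is transformed by: move the first 2 characters to the end (rotate left by 2), then swap the first and last characters.
"gimmicku" → "mmickugi" → "imickugm".

imickugm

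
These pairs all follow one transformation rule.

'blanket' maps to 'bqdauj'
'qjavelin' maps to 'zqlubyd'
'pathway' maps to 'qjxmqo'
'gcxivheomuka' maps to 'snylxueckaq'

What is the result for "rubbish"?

Looking at the pairs, the operation is to delete the first character, then shift every letter 10 places backward in the alphabet (wrapping around).
Working it through for "rubbish": intermediate "ubbish", final "krryix".

krryix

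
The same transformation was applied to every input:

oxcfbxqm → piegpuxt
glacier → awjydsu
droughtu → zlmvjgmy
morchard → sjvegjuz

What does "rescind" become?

afvjwku

Looking at the pairs, the operation is to move the last 3 characters to the front (rotate right by 3), then shift every letter 8 places backward in the alphabet (wrapping around).
"rescind" → "indresc" → "afvjwku".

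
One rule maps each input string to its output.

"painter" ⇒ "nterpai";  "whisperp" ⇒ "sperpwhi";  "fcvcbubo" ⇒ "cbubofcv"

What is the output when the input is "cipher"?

hercip

The transformation: move the first 3 characters to the end (rotate left by 3).
"cipher" → "hercip".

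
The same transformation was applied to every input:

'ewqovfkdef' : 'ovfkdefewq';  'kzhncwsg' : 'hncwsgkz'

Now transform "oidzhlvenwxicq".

lvenwxicqoidzh

Each output is the input with this applied: move the last 2 characters to the front (rotate right by 2), then swap the front and back halves of the string.
"oidzhlvenwxicq" → "cqoidzhlvenwxi" → "lvenwxicqoidzh".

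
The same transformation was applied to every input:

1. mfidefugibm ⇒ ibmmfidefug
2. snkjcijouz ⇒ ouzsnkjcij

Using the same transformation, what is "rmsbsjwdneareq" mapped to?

Looking at the pairs, the operation is to move the last 3 characters to the front (rotate right by 3).
On "rmsbsjwdneareq" that produces "reqrmsbsjwdnea".

reqrmsbsjwdnea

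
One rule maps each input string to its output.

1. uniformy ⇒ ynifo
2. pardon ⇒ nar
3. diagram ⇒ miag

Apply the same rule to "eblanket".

tblan

What's happening: swap the first and last characters, then delete the last 3 characters.
Applying both steps to "eblanket": "tblankee", then "tblan".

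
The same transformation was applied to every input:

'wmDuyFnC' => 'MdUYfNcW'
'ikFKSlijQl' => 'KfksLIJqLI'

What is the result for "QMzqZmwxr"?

Rule — flip the case of every letter, then move the first character to the end.
Working it through for "QMzqZmwxr": intermediate "qmZQzMWXR", final "mZQzMWXRq".

mZQzMWXRq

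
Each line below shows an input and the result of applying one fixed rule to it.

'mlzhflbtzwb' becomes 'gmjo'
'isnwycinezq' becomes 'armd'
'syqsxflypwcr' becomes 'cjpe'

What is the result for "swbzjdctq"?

Looking at the pairs, the operation is to shift every letter 13 places forward in the alphabet (wrapping around) — i.e. ROT13, then keep only the last 4 characters.
For "swbzjdctq", step one produces "fjomwqpgd"; step two turns that into "qpgd".

qpgd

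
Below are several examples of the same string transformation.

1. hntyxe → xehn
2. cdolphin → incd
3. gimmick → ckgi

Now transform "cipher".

In each case the input is transformed by: move the first 2 characters to the end (rotate left by 2), then keep only the last 4 characters.
Starting from "cipher": after the first operation, "pherci"; after the second, "erci".

erci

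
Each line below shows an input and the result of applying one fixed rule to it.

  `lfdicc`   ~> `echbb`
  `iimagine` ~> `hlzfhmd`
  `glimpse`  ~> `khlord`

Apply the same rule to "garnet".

The rule is to shift every letter 1 place backward in the alphabet (wrapping around), then delete the first character.
For "garnet" the result is "zqmds".

zqmds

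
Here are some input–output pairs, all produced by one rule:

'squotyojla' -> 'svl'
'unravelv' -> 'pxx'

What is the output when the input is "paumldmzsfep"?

cnbg

Rule — keep one character in every 3, starting at position 2 (positions 2nd, 5th, 8th, ...), then shift every letter 2 places forward in the alphabet (wrapping around).
For "paumldmzsfep" the result is "cnbg".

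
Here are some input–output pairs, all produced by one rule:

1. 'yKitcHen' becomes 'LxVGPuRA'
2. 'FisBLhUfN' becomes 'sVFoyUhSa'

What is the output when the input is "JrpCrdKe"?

wECpEQxR

Looking at the pairs, the operation is to shift every letter 13 places forward in the alphabet (wrapping around) — i.e. ROT13, then flip the case of every letter.
Starting from "JrpCrdKe": after the first operation, "WecPeqXr"; after the second, "wECpEQxR".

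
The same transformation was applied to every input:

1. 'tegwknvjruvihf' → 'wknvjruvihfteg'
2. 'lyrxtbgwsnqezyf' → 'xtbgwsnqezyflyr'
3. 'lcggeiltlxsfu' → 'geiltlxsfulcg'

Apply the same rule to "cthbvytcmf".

Rule — move the first 3 characters to the end (rotate left by 3).
Applying that to "cthbvytcmf" gives "bvytcmfcth".

bvytcmfcth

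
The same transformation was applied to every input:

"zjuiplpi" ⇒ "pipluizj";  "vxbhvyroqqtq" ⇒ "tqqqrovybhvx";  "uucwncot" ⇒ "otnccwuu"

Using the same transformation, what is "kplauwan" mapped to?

The rule is to reverse the string, then swap each adjacent pair of characters (1↔2, 3↔4, ...).
Starting from "kplauwan": after the first operation, "nawualpk"; after the second, "anuwlakp".
(Check on "vxbhvyroqqtq": → "qtqqoryvhbxv" → "tqqqrovybhvx" ✓)

anuwlakp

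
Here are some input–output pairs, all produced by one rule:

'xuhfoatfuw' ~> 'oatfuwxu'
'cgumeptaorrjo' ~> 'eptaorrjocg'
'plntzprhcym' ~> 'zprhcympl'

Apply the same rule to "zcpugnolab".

gnolabzc

The rule is to move the first 2 characters to the end (rotate left by 2), then delete the first 2 characters.
Applying that to "zcpugnolab" gives "gnolabzc".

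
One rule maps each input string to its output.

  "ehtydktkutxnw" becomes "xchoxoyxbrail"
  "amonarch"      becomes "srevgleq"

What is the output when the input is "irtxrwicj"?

xbvamgnmv

Looking at the pairs, the operation is to move the first 2 characters to the end (rotate left by 2), then shift every letter 4 places forward in the alphabet (wrapping around).
On "irtxrwicj": the first step gives "txrwicjir", and the second then gives "xbvamgnmv".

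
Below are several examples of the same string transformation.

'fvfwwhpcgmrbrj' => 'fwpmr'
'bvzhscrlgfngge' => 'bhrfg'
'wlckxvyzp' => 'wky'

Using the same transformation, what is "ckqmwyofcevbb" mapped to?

cmoeb

Rule — keep one character in every 3, starting at position 1 (positions 1st, 4th, 7th, ...).
Applying that to "ckqmwyofcevbb" gives "cmoeb".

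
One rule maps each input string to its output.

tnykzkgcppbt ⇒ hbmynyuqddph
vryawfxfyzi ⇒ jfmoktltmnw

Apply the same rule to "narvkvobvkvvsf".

bofjyjcpjyjjgt

The transformation: shift every letter 12 places backward in the alphabet (wrapping around).
Applying that to "narvkvobvkvvsf" gives "bofjyjcpjyjjgt".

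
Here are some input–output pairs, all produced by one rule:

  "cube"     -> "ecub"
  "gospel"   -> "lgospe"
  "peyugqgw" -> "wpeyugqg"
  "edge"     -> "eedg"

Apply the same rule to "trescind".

Each output is the input with this applied: move the last character to the front.
On "trescind" that produces "dtrescin".

dtrescin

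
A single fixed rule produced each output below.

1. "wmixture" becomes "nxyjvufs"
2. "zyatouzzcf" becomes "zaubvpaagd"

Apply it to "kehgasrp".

flhitbqs

In each case the input is transformed by: shift every letter 1 place forward in the alphabet (wrapping around), then swap each adjacent pair of characters (1↔2, 3↔4, ...).
Starting from "kehgasrp": after the first operation, "lfihbtsq"; after the second, "flhitbqs".
(Check on "zyatouzzcf": → "azbupvaadg" → "zaubvpaagd" ✓)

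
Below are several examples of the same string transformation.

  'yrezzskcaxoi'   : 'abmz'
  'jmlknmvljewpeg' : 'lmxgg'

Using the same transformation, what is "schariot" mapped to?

The pattern: shift every letter 2 places forward in the alphabet (wrapping around), then keep one character in every 3, starting at position 1 (positions 1st, 4th, 7th, ...).
"schariot" → "uejctkqv" → "ucq".

ucq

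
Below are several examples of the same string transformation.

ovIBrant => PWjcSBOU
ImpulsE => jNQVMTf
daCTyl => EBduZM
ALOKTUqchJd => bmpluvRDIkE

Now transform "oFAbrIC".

PgbCSjd

Each output is the input with this applied: shift every letter 1 place forward in the alphabet (wrapping around), then flip the case of every letter.
Doing the same to "oFAbrIC": "PgbCSjd".
(Check on "daCTyl": → "ebDUzm" → "EBduZM" ✓)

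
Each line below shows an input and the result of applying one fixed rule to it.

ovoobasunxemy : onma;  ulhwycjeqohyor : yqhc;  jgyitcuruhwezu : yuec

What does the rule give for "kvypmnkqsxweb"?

Looking at the pairs, the operation is to keep one character in every 3, starting at position 3 (positions 3rd, 6th, 9th, ...), then sort the characters into reverse alphabetical order.
Starting from "kvypmnkqsxweb": after the first operation, "ynse"; after the second, "ysne".

ysne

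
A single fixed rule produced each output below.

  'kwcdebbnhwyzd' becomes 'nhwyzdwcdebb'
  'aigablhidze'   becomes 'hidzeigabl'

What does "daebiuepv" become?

In each case the input is transformed by: delete the first character, then swap the front and back halves of the string.
"daebiuepv" → "aebiuepv" → "uepvaebi".

uepvaebi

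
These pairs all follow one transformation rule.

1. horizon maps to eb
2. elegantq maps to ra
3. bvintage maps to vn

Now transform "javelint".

iv

The rule is to shift every letter 13 places forward in the alphabet (wrapping around) — i.e. ROT13, then keep one character in every 3, starting at position 3 (positions 3rd, 6th, 9th, ...).
"javelint" → "wniryvag" → "iv".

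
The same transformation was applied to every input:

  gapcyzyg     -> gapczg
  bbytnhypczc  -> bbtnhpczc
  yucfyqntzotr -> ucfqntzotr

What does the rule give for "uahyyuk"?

uahuk

The rule is to remove every "y".
Applying that to "uahyyuk" gives "uahuk".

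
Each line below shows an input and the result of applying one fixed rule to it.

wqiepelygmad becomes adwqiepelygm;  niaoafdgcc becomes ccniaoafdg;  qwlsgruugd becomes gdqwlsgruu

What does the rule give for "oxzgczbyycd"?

In each case the input is transformed by: move the last 2 characters to the front (rotate right by 2).
Doing the same to "oxzgczbyycd": "cdoxzgczbyy".

cdoxzgczbyy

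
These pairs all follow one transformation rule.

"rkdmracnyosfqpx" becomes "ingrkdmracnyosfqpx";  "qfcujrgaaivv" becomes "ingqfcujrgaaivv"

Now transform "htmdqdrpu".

inghtmdqdrpu

What's happening: prepend "ing".
"htmdqdrpu" → "inghtmdqdrpu".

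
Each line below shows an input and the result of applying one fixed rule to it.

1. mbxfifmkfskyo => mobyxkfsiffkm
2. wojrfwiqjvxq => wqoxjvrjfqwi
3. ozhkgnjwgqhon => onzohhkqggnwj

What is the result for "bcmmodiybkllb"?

Rule — take characters alternately from the front and the back (1st, last, 2nd, 2nd-last, ...).
For "bcmmodiybkllb" the result is "bbclmlmkobdyi".

bbclmlmkobdyi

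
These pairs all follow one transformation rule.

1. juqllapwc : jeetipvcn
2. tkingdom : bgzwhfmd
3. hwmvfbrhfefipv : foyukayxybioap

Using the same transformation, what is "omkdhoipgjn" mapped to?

dwahbizcghf

Rule — shift every letter 7 places backward in the alphabet (wrapping around), then move the first 2 characters to the end (rotate left by 2).
Starting from "omkdhoipgjn": after the first operation, "hfdwahbizcg"; after the second, "dwahbizcghf".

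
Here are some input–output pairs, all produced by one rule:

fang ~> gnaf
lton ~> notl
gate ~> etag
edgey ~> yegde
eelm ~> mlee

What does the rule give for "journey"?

yenruoj

Looking at the pairs, the operation is to reverse the string.
For "journey" the result is "yenruoj".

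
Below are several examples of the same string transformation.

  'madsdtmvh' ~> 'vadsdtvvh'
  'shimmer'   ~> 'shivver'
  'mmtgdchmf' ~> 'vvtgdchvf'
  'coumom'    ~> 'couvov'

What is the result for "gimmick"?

Each output is the input with this applied: replace every "m" with "v".
Doing the same to "gimmick": "givvick".

givvick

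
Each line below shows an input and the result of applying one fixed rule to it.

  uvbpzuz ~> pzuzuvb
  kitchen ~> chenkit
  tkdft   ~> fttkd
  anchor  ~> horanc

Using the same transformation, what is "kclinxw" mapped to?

inxwkcl

The rule is to move the first 3 characters to the end (rotate left by 3).
"kclinxw" → "inxwkcl".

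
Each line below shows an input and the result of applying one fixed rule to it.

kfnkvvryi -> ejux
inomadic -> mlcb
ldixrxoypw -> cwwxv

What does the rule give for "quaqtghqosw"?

tpfpr

In each case the input is transformed by: keep every other character starting from the second (positions 2nd, 4th, 6th, ...), then shift every letter 1 place backward in the alphabet (wrapping around).
Applying both steps to "quaqtghqosw": "uqgqs", then "tpfpr".
(Check on "ldixrxoypw": → "dxxyw" → "cwwxv" ✓)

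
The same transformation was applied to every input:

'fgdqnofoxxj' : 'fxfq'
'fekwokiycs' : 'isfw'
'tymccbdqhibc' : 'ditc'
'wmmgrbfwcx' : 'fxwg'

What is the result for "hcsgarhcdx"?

What's happening: keep one character in every 3, starting at position 1 (positions 1st, 4th, 7th, ...), then swap the front and back halves of the string.
Applying both steps to "hcsgarhcdx": "hghx", then "hxhg".

hxhg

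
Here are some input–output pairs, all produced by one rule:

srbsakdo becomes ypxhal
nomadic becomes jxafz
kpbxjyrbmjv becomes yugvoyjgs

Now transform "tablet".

yibq

The pattern: shift every letter 3 places backward in the alphabet (wrapping around), then delete the first 2 characters.
Starting from "tablet": after the first operation, "qxyibq"; after the second, "yibq".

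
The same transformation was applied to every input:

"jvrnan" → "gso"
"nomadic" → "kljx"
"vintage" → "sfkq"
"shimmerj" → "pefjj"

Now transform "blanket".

yixk

Each output is the input with this applied: shift every letter 3 places backward in the alphabet (wrapping around), then delete the last 3 characters.
"blanket" → "yixkhbq" → "yixk".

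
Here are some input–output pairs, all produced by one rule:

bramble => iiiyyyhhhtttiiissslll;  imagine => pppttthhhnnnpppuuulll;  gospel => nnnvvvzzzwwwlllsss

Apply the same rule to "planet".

The pattern: repeat every character 3 times, then shift every letter 7 places forward in the alphabet (wrapping around).
Applying both steps to "planet": "ppplllaaannneeettt", then "wwwssshhhuuulllaaa".

wwwssshhhuuulllaaa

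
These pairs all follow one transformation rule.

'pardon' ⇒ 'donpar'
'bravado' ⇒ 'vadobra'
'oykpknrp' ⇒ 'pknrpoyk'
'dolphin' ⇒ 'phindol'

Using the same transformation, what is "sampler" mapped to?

The rule is to move the first 3 characters to the end (rotate left by 3).
For "sampler" the result is "plersam".

plersam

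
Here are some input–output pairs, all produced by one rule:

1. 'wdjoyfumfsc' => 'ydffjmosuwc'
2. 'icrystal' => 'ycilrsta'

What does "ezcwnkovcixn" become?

In each case the input is transformed by: sort the characters into alphabetical order, then swap the first and last characters.
Applying that to "ezcwnkovcixn" gives "zceiknnovwxc".
(Check on "wdjoyfumfsc": → "cdffjmosuwy" → "ydffjmosuwc" ✓)

zceiknnovwxc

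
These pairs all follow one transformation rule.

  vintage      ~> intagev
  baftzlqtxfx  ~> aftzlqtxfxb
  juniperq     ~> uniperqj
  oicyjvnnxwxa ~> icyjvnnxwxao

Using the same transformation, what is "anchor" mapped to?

nchora

What's happening: move the first character to the end.
"anchor" → "nchora".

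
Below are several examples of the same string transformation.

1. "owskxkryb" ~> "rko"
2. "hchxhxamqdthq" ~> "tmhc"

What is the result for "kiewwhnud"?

The pattern: reverse the string, then keep one character in every 3, starting at position 3 (positions 3rd, 6th, 9th, ...).
Working it through for "kiewwhnud": intermediate "dunhwweik", final "nwk".

nwk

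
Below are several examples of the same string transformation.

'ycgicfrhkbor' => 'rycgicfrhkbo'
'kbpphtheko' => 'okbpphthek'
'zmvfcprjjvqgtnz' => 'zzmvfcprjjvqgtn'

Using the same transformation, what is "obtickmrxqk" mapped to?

What's happening: move the last character to the front.
"obtickmrxqk" → "kobtickmrxq".

kobtickmrxq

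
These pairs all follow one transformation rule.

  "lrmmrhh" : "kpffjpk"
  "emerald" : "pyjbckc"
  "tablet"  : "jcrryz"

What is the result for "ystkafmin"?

iydkglwqr

What's happening: move the first 3 characters to the end (rotate left by 3), then shift every letter 2 places backward in the alphabet (wrapping around).
On "ystkafmin": the first step gives "kafminyst", and the second then gives "iydkglwqr".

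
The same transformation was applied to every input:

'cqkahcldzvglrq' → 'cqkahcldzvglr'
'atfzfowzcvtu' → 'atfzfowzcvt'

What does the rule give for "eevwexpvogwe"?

Each output is the input with this applied: delete the last character.
"eevwexpvogwe" → "eevwexpvogw".

eevwexpvogw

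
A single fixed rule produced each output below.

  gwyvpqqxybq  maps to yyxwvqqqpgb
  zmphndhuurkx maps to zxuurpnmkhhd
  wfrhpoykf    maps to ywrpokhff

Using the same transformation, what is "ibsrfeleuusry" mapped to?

yuussrrlifeeb

Each output is the input with this applied: sort the characters into reverse alphabetical order.
Applying that to "ibsrfeleuusry" gives "yuussrrlifeeb".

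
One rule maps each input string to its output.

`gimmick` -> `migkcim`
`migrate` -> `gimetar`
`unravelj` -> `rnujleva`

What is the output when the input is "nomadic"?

The transformation: reverse the string, then move the last 3 characters to the front (rotate right by 3).
Applying both steps to "nomadic": "cidamon", then "moncida".

moncida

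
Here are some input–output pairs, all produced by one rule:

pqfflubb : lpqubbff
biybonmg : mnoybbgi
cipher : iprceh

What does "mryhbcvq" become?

qrvybchm

The transformation: sort the characters into alphabetical order, then swap the front and back halves of the string.
"mryhbcvq" → "bchmqrvy" → "qrvybchm".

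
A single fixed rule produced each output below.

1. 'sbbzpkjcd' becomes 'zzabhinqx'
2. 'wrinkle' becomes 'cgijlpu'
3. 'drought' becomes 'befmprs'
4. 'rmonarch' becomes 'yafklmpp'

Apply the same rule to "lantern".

ycjllpr

The rule is to sort the characters into alphabetical order, then shift every letter 2 places backward in the alphabet (wrapping around).
"lantern" → "aelnnrt" → "ycjllpr".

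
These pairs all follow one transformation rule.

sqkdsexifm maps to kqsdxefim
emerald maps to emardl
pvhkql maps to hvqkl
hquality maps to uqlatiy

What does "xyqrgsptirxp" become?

The pattern: delete the first character, then swap each adjacent pair of characters (1↔2, 3↔4, ...).
On "xyqrgsptirxp" that produces "qygrpsitxrp".

qygrpsitxrp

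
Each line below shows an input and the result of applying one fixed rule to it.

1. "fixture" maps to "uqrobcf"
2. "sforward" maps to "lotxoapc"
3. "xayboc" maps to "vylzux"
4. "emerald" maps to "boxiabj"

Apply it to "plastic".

Looking at the pairs, the operation is to move the first 2 characters to the end (rotate left by 2), then shift every letter 3 places backward in the alphabet (wrapping around).
Starting from "plastic": after the first operation, "asticpl"; after the second, "xpqfzmi".
(Check on "sforward": → "orwardsf" → "lotxoapc" ✓)

xpqfzmi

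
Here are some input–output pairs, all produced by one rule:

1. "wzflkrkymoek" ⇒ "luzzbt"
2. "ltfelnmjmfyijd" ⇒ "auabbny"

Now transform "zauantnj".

ojcc

The pattern: keep every other character starting from the first (positions 1st, 3rd, 5th, ...), then shift every letter 11 places backward in the alphabet (wrapping around).
On "zauantnj": the first step gives "zunn", and the second then gives "ojcc".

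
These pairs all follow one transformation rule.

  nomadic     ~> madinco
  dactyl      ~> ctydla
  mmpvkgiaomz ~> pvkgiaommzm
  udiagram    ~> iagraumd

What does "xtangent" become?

Looking at the pairs, the operation is to swap the first and last characters, then move the first 2 characters to the end (rotate left by 2).
Starting from "xtangent": after the first operation, "ttangenx"; after the second, "angenxtt".

angenxtt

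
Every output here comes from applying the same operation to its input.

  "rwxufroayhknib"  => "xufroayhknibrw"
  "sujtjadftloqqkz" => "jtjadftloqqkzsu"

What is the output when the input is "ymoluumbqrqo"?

oluumbqrqoym

The pattern: move the first 2 characters to the end (rotate left by 2).
"ymoluumbqrqo" → "oluumbqrqoym".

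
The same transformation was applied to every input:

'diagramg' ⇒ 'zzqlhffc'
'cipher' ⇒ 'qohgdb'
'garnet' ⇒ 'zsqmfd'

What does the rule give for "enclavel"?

zumkkddb

The rule is to shift every letter 1 place backward in the alphabet (wrapping around), then sort the characters into reverse alphabetical order.
Working it through for "enclavel": intermediate "dmbkzudk", final "zumkkddb".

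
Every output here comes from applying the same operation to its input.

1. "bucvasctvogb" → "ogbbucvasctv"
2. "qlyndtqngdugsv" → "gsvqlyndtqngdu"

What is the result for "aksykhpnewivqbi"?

Rule — move the last 3 characters to the front (rotate right by 3).
For "aksykhpnewivqbi" the result is "qbiaksykhpnewiv".

qbiaksykhpnewiv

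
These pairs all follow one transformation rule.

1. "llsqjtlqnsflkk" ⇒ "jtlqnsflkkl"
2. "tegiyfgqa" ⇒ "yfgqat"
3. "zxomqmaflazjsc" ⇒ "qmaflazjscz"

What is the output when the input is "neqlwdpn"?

Looking at the pairs, the operation is to move the first character to the end, then delete the first 3 characters.
On "neqlwdpn" that produces "wdpnn".
(Check on "zxomqmaflazjsc": → "xomqmaflazjscz" → "qmaflazjscz" ✓)

wdpnn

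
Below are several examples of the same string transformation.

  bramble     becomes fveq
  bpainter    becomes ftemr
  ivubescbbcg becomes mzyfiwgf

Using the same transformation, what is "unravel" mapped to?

yrve

Looking at the pairs, the operation is to shift every letter 4 places forward in the alphabet (wrapping around), then delete the last 3 characters.
Applying both steps to "unravel": "yrvezip", then "yrve".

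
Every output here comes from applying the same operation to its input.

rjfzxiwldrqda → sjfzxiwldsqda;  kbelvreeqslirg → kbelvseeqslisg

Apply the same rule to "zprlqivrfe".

zpslqivsfe

Looking at the pairs, the operation is to replace every "r" with "s".
On "zprlqivrfe" that produces "zpslqivsfe".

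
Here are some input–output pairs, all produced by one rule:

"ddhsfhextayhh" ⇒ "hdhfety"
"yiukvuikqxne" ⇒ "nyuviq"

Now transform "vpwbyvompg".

Rule — keep every other character starting from the first (positions 1st, 3rd, 5th, ...), then move the last character to the front.
Applying both steps to "vpwbyvompg": "vwyop", then "pvwyo".

pvwyo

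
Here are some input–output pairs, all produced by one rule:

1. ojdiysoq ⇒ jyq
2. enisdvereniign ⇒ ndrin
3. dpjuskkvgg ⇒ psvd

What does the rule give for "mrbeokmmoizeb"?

Each output is the input with this applied: move the first character to the end, then keep one character in every 3, starting at position 1 (positions 1st, 4th, 7th, ...).
On "mrbeokmmoizeb": the first step gives "rbeokmmoizebm", and the second then gives "romzm".

romzm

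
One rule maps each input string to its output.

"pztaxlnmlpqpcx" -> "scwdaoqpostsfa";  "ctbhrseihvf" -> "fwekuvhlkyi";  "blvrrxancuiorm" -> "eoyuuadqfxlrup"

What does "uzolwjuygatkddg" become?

The transformation: shift every letter 3 places forward in the alphabet (wrapping around).
Applying that to "uzolwjuygatkddg" gives "xcrozmxbjdwnggj".

xcrozmxbjdwnggj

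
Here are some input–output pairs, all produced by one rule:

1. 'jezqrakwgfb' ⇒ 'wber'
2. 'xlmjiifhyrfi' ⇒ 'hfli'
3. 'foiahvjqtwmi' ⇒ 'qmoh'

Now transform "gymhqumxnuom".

xoyq

The pattern: keep one character in every 3, starting at position 2 (positions 2nd, 5th, 8th, ...), then swap the front and back halves of the string.
"gymhqumxnuom" → "yqxo" → "xoyq".
(Check on "foiahvjqtwmi": → "ohqm" → "qmoh" ✓)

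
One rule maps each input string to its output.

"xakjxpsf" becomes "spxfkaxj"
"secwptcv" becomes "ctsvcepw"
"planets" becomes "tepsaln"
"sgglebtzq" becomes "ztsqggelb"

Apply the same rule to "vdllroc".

orvcldl

Looking at the pairs, the operation is to move the last 3 characters to the front (rotate right by 3), then swap each adjacent pair of characters (1↔2, 3↔4, ...).
So "vdllroc" becomes "orvcldl".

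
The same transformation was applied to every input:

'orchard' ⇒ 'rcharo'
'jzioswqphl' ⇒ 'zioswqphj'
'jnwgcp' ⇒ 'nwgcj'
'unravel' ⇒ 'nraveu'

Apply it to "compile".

ompilc

In each case the input is transformed by: delete the last character, then move the first character to the end.
On "compile": the first step gives "compil", and the second then gives "ompilc".
(Check on "orchard": → "orchar" → "rcharo" ✓)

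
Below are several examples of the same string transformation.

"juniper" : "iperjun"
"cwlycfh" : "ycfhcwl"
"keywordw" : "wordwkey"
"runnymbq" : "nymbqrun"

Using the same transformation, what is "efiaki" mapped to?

akiefi

Rule — move the first 3 characters to the end (rotate left by 3).
Doing the same to "efiaki": "akiefi".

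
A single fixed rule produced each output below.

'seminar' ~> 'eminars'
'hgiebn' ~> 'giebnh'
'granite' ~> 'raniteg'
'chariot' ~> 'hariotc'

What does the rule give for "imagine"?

maginei

The rule is to move the first character to the end.
Applying that to "imagine" gives "maginei".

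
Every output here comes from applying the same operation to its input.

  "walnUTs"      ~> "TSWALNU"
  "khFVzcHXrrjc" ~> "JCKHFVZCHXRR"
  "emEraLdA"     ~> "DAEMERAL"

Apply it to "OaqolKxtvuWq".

WQOAQOLKXTVU

What's happening: move the last 2 characters to the front (rotate right by 2), then convert every letter to uppercase.
Working it through for "OaqolKxtvuWq": intermediate "WqOaqolKxtvu", final "WQOAQOLKXTVU".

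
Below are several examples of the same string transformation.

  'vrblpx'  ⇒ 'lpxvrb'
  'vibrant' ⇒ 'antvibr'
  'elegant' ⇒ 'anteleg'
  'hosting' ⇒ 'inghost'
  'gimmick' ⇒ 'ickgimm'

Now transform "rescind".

The transformation: move the last 3 characters to the front (rotate right by 3).
Doing the same to "rescind": "indresc".

indresc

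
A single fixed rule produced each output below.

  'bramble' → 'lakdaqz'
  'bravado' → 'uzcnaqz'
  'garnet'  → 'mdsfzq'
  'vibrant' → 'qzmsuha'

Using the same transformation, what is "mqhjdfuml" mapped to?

icetlklpg

Each output is the input with this applied: move the first 3 characters to the end (rotate left by 3), then shift every letter 1 place backward in the alphabet (wrapping around).
Starting from "mqhjdfuml": after the first operation, "jdfumlmqh"; after the second, "icetlklpg".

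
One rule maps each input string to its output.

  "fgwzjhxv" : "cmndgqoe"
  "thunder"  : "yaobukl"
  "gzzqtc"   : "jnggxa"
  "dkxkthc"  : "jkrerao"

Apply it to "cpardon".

ujwhykv

The transformation: shift every letter 7 places forward in the alphabet (wrapping around), then move the last character to the front.
"cpardon" → "ujwhykv".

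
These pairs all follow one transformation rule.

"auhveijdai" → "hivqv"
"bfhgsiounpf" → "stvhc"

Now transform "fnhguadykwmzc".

atnljm

Each output is the input with this applied: keep every other character starting from the second (positions 2nd, 4th, 6th, ...), then shift every letter 13 places forward in the alphabet (wrapping around) — i.e. ROT13.
"fnhguadykwmzc" → "ngaywz" → "atnljm".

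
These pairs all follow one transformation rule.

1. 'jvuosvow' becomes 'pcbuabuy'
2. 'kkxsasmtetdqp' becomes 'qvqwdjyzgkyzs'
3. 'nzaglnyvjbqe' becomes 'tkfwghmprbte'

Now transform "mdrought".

szjnxmua

The rule is to take characters alternately from the front and the back (1st, last, 2nd, 2nd-last, ...), then shift every letter 6 places forward in the alphabet (wrapping around).
For "mdrought", step one produces "mtdhrgou"; step two turns that into "szjnxmua".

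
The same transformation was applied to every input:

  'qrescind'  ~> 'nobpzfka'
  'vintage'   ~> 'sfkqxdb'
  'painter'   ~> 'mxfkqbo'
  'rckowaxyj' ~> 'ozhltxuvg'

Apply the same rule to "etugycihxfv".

bqrdvzfeucs

What's happening: shift every letter 3 places backward in the alphabet (wrapping around).
"etugycihxfv" → "bqrdvzfeucs".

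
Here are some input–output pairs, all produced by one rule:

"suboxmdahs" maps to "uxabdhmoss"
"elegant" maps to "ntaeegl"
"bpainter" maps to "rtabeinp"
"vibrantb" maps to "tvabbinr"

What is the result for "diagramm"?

mraadgim

The rule is to sort the characters into alphabetical order, then move the last 2 characters to the front (rotate right by 2).
"diagramm" → "aadgimmr" → "mraadgim".
(Check on "vibrantb": → "abbinrtv" → "tvabbinr" ✓)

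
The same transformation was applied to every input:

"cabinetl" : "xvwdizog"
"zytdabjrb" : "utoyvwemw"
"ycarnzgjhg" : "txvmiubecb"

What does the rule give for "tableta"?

The pattern: shift every letter 5 places backward in the alphabet (wrapping around).
Doing the same to "tableta": "ovwgzov".

ovwgzov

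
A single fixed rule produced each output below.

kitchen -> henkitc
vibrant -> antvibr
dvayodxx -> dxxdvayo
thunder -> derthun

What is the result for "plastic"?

In each case the input is transformed by: move the last 3 characters to the front (rotate right by 3).
Applying that to "plastic" gives "ticplas".

ticplas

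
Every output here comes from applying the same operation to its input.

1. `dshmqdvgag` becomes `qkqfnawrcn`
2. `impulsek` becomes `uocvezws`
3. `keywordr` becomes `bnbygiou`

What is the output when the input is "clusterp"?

The pattern: shift every letter 10 places forward in the alphabet (wrapping around), then reverse the string.
Working it through for "clusterp": intermediate "mvecdobz", final "zbodcevm".

zbodcevm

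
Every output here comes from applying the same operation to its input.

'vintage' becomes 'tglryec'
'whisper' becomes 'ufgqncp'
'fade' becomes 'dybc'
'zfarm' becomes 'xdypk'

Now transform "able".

yzjc

In each case the input is transformed by: shift every letter 2 places backward in the alphabet (wrapping around).
"able" → "yzjc".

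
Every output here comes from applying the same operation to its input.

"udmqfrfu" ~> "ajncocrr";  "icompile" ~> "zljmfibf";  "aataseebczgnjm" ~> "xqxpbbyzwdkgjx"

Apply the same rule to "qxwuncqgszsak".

utrkzndpwpxhn

In each case the input is transformed by: move the first character to the end, then shift every letter 3 places backward in the alphabet (wrapping around).
Starting from "qxwuncqgszsak": after the first operation, "xwuncqgszsakq"; after the second, "utrkzndpwpxhn".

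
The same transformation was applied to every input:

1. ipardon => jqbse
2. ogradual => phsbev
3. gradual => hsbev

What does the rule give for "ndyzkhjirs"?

Each output is the input with this applied: delete the last 2 characters, then shift every letter 1 place forward in the alphabet (wrapping around).
For "ndyzkhjirs", step one produces "ndyzkhji"; step two turns that into "oezalikj".

oezalikj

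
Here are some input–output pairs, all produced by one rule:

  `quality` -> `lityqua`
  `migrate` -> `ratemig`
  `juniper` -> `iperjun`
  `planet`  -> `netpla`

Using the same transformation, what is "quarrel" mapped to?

rrelqua

What's happening: move the first 3 characters to the end (rotate left by 3).
"quarrel" → "rrelqua".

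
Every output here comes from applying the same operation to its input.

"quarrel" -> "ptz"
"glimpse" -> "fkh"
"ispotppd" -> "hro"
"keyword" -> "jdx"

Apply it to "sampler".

The rule is to shift every letter 1 place backward in the alphabet (wrapping around), then keep only the first 3 characters.
On "sampler": the first step gives "rzlokdq", and the second then gives "rzl".

rzl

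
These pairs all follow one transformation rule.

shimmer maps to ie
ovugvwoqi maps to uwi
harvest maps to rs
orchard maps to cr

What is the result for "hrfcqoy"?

fo

The rule is to keep one character in every 3, starting at position 3 (positions 3rd, 6th, 9th, ...).
Applying that to "hrfcqoy" gives "fo".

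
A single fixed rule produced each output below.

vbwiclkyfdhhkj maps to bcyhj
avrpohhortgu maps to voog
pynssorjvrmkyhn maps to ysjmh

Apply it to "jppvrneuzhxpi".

What's happening: keep one character in every 3, starting at position 2 (positions 2nd, 5th, 8th, ...).
So "jppvrneuzhxpi" becomes "prux".

prux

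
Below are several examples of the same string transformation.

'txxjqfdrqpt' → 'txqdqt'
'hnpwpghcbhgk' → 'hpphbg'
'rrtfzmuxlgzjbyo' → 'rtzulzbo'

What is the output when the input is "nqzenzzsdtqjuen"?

nznzdqun

Each output is the input with this applied: keep every other character starting from the first (positions 1st, 3rd, 5th, ...).
Applying that to "nqzenzzsdtqjuen" gives "nznzdqun".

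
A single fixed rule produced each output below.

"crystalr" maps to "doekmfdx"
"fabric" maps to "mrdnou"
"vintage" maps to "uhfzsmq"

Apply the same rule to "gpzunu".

Each output is the input with this applied: shift every letter 12 places forward in the alphabet (wrapping around), then swap each adjacent pair of characters (1↔2, 3↔4, ...).
On "gpzunu": the first step gives "sblgzg", and the second then gives "bsglgz".

bsglgz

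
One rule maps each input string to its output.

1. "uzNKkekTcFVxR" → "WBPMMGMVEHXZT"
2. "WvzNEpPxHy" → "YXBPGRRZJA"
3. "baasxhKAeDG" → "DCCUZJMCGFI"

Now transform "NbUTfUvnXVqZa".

PDWVHWXPZXSBC

The pattern: shift every letter 2 places forward in the alphabet (wrapping around), then convert every letter to uppercase.
Working it through for "NbUTfUvnXVqZa": intermediate "PdWVhWxpZXsBc", final "PDWVHWXPZXSBC".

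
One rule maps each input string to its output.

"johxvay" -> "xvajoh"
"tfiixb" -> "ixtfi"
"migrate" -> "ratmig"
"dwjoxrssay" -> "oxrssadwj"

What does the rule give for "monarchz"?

The transformation: delete the last character, then move the first 3 characters to the end (rotate left by 3).
For "monarchz", step one produces "monarch"; step two turns that into "archmon".

archmon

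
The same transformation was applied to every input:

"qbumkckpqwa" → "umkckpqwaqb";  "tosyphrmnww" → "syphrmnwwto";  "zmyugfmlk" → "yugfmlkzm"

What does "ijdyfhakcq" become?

The pattern: move the first 2 characters to the end (rotate left by 2).
On "ijdyfhakcq" that produces "dyfhakcqij".

dyfhakcqij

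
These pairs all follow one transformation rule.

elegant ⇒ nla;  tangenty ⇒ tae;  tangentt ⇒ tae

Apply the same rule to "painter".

The rule is to move the last 2 characters to the front (rotate right by 2), then keep one character in every 3, starting at position 1 (positions 1st, 4th, 7th, ...).
Applying both steps to "painter": "erpaint", then "eat".

eat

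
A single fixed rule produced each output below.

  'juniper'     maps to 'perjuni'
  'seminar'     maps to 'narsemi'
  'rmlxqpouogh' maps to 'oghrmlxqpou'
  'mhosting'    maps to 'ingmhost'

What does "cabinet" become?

netcabi

The rule is to move the last 3 characters to the front (rotate right by 3).
So "cabinet" becomes "netcabi".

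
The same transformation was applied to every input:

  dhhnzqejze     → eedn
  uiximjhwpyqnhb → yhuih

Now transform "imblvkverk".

vkil

Rule — keep one character in every 3, starting at position 1 (positions 1st, 4th, 7th, ...), then move the last 2 characters to the front (rotate right by 2).
Working it through for "imblvkverk": intermediate "ilvk", final "vkil".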